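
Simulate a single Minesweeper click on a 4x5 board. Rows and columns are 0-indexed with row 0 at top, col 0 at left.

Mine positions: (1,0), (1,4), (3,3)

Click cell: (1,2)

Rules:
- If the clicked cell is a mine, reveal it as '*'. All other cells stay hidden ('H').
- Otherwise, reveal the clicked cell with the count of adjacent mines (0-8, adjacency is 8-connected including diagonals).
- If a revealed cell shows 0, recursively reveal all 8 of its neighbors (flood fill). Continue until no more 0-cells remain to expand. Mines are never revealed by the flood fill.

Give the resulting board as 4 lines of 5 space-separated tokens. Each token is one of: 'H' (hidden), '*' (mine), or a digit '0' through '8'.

H 1 0 1 H
H 1 0 1 H
H 1 1 2 H
H H H H H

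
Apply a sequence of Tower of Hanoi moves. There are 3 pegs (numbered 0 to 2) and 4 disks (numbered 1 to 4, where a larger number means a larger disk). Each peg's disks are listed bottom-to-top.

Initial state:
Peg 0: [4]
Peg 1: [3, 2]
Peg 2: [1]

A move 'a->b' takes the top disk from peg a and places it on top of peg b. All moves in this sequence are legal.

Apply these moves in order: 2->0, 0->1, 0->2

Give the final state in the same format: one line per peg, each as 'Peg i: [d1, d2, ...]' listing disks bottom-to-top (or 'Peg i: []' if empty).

Answer: Peg 0: []
Peg 1: [3, 2, 1]
Peg 2: [4]

Derivation:
After move 1 (2->0):
Peg 0: [4, 1]
Peg 1: [3, 2]
Peg 2: []

After move 2 (0->1):
Peg 0: [4]
Peg 1: [3, 2, 1]
Peg 2: []

After move 3 (0->2):
Peg 0: []
Peg 1: [3, 2, 1]
Peg 2: [4]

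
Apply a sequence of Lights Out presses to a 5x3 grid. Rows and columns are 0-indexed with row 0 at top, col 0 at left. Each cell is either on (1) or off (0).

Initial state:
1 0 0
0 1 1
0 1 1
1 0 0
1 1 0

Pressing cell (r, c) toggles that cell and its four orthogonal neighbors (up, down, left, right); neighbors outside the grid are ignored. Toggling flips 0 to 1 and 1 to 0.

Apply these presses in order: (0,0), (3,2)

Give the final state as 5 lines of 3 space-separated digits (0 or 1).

Answer: 0 1 0
1 1 1
0 1 0
1 1 1
1 1 1

Derivation:
After press 1 at (0,0):
0 1 0
1 1 1
0 1 1
1 0 0
1 1 0

After press 2 at (3,2):
0 1 0
1 1 1
0 1 0
1 1 1
1 1 1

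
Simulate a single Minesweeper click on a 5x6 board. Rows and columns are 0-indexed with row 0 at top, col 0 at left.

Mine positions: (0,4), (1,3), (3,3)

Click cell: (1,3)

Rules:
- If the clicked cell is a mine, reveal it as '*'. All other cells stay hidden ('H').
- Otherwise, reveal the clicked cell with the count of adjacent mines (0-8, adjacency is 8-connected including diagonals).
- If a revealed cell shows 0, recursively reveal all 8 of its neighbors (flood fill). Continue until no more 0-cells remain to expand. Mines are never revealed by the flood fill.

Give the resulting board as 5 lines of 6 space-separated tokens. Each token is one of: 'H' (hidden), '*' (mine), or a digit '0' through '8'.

H H H H H H
H H H * H H
H H H H H H
H H H H H H
H H H H H H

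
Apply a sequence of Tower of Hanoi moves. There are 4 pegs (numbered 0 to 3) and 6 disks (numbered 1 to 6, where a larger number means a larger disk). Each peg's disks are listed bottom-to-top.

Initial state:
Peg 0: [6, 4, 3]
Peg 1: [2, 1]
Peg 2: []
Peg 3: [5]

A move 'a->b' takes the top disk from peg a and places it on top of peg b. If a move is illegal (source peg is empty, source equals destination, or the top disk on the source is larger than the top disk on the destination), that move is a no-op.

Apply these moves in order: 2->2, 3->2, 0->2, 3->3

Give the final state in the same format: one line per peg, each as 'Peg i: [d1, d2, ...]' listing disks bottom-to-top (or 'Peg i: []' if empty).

Answer: Peg 0: [6, 4]
Peg 1: [2, 1]
Peg 2: [5, 3]
Peg 3: []

Derivation:
After move 1 (2->2):
Peg 0: [6, 4, 3]
Peg 1: [2, 1]
Peg 2: []
Peg 3: [5]

After move 2 (3->2):
Peg 0: [6, 4, 3]
Peg 1: [2, 1]
Peg 2: [5]
Peg 3: []

After move 3 (0->2):
Peg 0: [6, 4]
Peg 1: [2, 1]
Peg 2: [5, 3]
Peg 3: []

After move 4 (3->3):
Peg 0: [6, 4]
Peg 1: [2, 1]
Peg 2: [5, 3]
Peg 3: []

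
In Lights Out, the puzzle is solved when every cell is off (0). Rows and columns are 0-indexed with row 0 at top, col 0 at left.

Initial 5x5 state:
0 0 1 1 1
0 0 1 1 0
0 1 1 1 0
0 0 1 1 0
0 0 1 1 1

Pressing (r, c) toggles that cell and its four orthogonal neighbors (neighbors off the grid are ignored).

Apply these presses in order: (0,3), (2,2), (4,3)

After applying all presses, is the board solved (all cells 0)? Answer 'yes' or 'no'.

Answer: yes

Derivation:
After press 1 at (0,3):
0 0 0 0 0
0 0 1 0 0
0 1 1 1 0
0 0 1 1 0
0 0 1 1 1

After press 2 at (2,2):
0 0 0 0 0
0 0 0 0 0
0 0 0 0 0
0 0 0 1 0
0 0 1 1 1

After press 3 at (4,3):
0 0 0 0 0
0 0 0 0 0
0 0 0 0 0
0 0 0 0 0
0 0 0 0 0

Lights still on: 0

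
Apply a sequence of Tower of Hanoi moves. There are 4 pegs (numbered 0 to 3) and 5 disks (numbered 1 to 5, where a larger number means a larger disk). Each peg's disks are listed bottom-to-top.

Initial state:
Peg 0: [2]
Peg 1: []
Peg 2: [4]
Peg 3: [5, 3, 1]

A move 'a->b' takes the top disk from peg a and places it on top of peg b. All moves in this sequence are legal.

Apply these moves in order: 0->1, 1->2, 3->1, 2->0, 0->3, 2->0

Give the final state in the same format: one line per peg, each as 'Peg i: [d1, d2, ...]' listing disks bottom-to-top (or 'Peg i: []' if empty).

Answer: Peg 0: [4]
Peg 1: [1]
Peg 2: []
Peg 3: [5, 3, 2]

Derivation:
After move 1 (0->1):
Peg 0: []
Peg 1: [2]
Peg 2: [4]
Peg 3: [5, 3, 1]

After move 2 (1->2):
Peg 0: []
Peg 1: []
Peg 2: [4, 2]
Peg 3: [5, 3, 1]

After move 3 (3->1):
Peg 0: []
Peg 1: [1]
Peg 2: [4, 2]
Peg 3: [5, 3]

After move 4 (2->0):
Peg 0: [2]
Peg 1: [1]
Peg 2: [4]
Peg 3: [5, 3]

After move 5 (0->3):
Peg 0: []
Peg 1: [1]
Peg 2: [4]
Peg 3: [5, 3, 2]

After move 6 (2->0):
Peg 0: [4]
Peg 1: [1]
Peg 2: []
Peg 3: [5, 3, 2]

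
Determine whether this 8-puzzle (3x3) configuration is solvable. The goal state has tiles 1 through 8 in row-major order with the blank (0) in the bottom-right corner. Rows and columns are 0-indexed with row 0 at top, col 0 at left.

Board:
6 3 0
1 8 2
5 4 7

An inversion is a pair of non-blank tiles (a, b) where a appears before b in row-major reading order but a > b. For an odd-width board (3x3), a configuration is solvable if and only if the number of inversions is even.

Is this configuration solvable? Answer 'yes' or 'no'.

Answer: yes

Derivation:
Inversions (pairs i<j in row-major order where tile[i] > tile[j] > 0): 12
12 is even, so the puzzle is solvable.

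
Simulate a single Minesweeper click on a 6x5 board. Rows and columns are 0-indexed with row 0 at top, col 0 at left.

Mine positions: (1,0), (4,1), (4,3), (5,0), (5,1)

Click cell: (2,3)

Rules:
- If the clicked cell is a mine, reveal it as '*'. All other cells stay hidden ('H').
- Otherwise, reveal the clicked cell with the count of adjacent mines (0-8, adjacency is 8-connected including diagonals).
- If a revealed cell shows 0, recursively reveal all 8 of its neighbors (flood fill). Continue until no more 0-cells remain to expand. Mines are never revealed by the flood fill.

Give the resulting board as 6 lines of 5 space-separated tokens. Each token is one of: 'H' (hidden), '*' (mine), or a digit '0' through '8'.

H 1 0 0 0
H 1 0 0 0
H 1 0 0 0
H 1 2 1 1
H H H H H
H H H H H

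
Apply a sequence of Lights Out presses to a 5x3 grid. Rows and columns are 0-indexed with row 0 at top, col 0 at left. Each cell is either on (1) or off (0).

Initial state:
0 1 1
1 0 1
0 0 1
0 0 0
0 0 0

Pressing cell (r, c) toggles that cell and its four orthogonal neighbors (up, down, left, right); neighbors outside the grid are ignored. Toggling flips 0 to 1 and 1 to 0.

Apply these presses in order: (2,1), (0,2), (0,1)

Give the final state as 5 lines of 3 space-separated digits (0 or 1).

After press 1 at (2,1):
0 1 1
1 1 1
1 1 0
0 1 0
0 0 0

After press 2 at (0,2):
0 0 0
1 1 0
1 1 0
0 1 0
0 0 0

After press 3 at (0,1):
1 1 1
1 0 0
1 1 0
0 1 0
0 0 0

Answer: 1 1 1
1 0 0
1 1 0
0 1 0
0 0 0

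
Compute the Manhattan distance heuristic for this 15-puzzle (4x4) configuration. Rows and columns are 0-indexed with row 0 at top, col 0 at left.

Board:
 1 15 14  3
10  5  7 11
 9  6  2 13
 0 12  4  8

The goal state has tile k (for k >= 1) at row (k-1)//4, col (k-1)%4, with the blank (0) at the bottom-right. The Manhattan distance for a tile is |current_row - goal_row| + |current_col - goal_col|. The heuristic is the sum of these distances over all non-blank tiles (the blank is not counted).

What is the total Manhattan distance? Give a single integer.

Tile 1: at (0,0), goal (0,0), distance |0-0|+|0-0| = 0
Tile 15: at (0,1), goal (3,2), distance |0-3|+|1-2| = 4
Tile 14: at (0,2), goal (3,1), distance |0-3|+|2-1| = 4
Tile 3: at (0,3), goal (0,2), distance |0-0|+|3-2| = 1
Tile 10: at (1,0), goal (2,1), distance |1-2|+|0-1| = 2
Tile 5: at (1,1), goal (1,0), distance |1-1|+|1-0| = 1
Tile 7: at (1,2), goal (1,2), distance |1-1|+|2-2| = 0
Tile 11: at (1,3), goal (2,2), distance |1-2|+|3-2| = 2
Tile 9: at (2,0), goal (2,0), distance |2-2|+|0-0| = 0
Tile 6: at (2,1), goal (1,1), distance |2-1|+|1-1| = 1
Tile 2: at (2,2), goal (0,1), distance |2-0|+|2-1| = 3
Tile 13: at (2,3), goal (3,0), distance |2-3|+|3-0| = 4
Tile 12: at (3,1), goal (2,3), distance |3-2|+|1-3| = 3
Tile 4: at (3,2), goal (0,3), distance |3-0|+|2-3| = 4
Tile 8: at (3,3), goal (1,3), distance |3-1|+|3-3| = 2
Sum: 0 + 4 + 4 + 1 + 2 + 1 + 0 + 2 + 0 + 1 + 3 + 4 + 3 + 4 + 2 = 31

Answer: 31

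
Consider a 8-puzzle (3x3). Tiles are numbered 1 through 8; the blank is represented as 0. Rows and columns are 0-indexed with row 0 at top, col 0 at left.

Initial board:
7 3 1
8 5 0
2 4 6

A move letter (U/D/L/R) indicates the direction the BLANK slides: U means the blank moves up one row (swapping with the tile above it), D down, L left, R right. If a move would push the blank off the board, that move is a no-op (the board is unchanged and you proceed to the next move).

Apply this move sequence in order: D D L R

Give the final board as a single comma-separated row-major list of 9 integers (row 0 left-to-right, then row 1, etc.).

Answer: 7, 3, 1, 8, 5, 6, 2, 4, 0

Derivation:
After move 1 (D):
7 3 1
8 5 6
2 4 0

After move 2 (D):
7 3 1
8 5 6
2 4 0

After move 3 (L):
7 3 1
8 5 6
2 0 4

After move 4 (R):
7 3 1
8 5 6
2 4 0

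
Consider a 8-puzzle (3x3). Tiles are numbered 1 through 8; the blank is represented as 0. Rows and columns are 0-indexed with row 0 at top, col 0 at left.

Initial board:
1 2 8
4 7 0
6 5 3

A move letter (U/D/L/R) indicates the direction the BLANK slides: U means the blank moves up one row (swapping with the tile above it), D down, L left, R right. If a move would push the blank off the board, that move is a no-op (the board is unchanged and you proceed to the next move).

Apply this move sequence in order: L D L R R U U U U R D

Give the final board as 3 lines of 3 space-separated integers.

After move 1 (L):
1 2 8
4 0 7
6 5 3

After move 2 (D):
1 2 8
4 5 7
6 0 3

After move 3 (L):
1 2 8
4 5 7
0 6 3

After move 4 (R):
1 2 8
4 5 7
6 0 3

After move 5 (R):
1 2 8
4 5 7
6 3 0

After move 6 (U):
1 2 8
4 5 0
6 3 7

After move 7 (U):
1 2 0
4 5 8
6 3 7

After move 8 (U):
1 2 0
4 5 8
6 3 7

After move 9 (U):
1 2 0
4 5 8
6 3 7

After move 10 (R):
1 2 0
4 5 8
6 3 7

After move 11 (D):
1 2 8
4 5 0
6 3 7

Answer: 1 2 8
4 5 0
6 3 7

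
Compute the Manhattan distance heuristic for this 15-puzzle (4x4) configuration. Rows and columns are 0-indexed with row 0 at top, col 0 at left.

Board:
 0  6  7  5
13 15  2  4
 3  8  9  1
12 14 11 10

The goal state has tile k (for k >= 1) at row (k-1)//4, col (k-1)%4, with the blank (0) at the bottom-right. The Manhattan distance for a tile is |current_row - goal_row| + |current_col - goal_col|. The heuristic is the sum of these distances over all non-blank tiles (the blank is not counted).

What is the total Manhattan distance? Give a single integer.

Answer: 36

Derivation:
Tile 6: at (0,1), goal (1,1), distance |0-1|+|1-1| = 1
Tile 7: at (0,2), goal (1,2), distance |0-1|+|2-2| = 1
Tile 5: at (0,3), goal (1,0), distance |0-1|+|3-0| = 4
Tile 13: at (1,0), goal (3,0), distance |1-3|+|0-0| = 2
Tile 15: at (1,1), goal (3,2), distance |1-3|+|1-2| = 3
Tile 2: at (1,2), goal (0,1), distance |1-0|+|2-1| = 2
Tile 4: at (1,3), goal (0,3), distance |1-0|+|3-3| = 1
Tile 3: at (2,0), goal (0,2), distance |2-0|+|0-2| = 4
Tile 8: at (2,1), goal (1,3), distance |2-1|+|1-3| = 3
Tile 9: at (2,2), goal (2,0), distance |2-2|+|2-0| = 2
Tile 1: at (2,3), goal (0,0), distance |2-0|+|3-0| = 5
Tile 12: at (3,0), goal (2,3), distance |3-2|+|0-3| = 4
Tile 14: at (3,1), goal (3,1), distance |3-3|+|1-1| = 0
Tile 11: at (3,2), goal (2,2), distance |3-2|+|2-2| = 1
Tile 10: at (3,3), goal (2,1), distance |3-2|+|3-1| = 3
Sum: 1 + 1 + 4 + 2 + 3 + 2 + 1 + 4 + 3 + 2 + 5 + 4 + 0 + 1 + 3 = 36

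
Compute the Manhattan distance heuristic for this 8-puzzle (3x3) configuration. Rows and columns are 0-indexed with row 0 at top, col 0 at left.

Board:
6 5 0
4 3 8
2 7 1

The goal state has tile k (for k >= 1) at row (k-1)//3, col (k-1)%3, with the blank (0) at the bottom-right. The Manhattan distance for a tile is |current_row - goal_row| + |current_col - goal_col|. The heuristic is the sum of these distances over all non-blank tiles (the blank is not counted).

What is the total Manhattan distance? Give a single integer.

Answer: 16

Derivation:
Tile 6: at (0,0), goal (1,2), distance |0-1|+|0-2| = 3
Tile 5: at (0,1), goal (1,1), distance |0-1|+|1-1| = 1
Tile 4: at (1,0), goal (1,0), distance |1-1|+|0-0| = 0
Tile 3: at (1,1), goal (0,2), distance |1-0|+|1-2| = 2
Tile 8: at (1,2), goal (2,1), distance |1-2|+|2-1| = 2
Tile 2: at (2,0), goal (0,1), distance |2-0|+|0-1| = 3
Tile 7: at (2,1), goal (2,0), distance |2-2|+|1-0| = 1
Tile 1: at (2,2), goal (0,0), distance |2-0|+|2-0| = 4
Sum: 3 + 1 + 0 + 2 + 2 + 3 + 1 + 4 = 16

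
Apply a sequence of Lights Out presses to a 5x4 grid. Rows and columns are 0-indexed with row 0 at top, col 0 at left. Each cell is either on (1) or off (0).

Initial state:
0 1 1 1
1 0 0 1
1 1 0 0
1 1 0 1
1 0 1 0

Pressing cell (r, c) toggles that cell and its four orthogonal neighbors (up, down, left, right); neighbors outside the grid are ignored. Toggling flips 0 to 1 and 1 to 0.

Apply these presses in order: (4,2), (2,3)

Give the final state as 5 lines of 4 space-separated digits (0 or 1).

After press 1 at (4,2):
0 1 1 1
1 0 0 1
1 1 0 0
1 1 1 1
1 1 0 1

After press 2 at (2,3):
0 1 1 1
1 0 0 0
1 1 1 1
1 1 1 0
1 1 0 1

Answer: 0 1 1 1
1 0 0 0
1 1 1 1
1 1 1 0
1 1 0 1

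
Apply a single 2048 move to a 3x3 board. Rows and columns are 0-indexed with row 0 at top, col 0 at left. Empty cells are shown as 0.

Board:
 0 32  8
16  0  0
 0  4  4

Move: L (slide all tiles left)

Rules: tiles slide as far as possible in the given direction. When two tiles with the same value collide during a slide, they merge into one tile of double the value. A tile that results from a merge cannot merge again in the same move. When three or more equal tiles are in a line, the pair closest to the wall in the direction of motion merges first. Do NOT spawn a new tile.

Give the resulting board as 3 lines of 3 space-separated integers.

Slide left:
row 0: [0, 32, 8] -> [32, 8, 0]
row 1: [16, 0, 0] -> [16, 0, 0]
row 2: [0, 4, 4] -> [8, 0, 0]

Answer: 32  8  0
16  0  0
 8  0  0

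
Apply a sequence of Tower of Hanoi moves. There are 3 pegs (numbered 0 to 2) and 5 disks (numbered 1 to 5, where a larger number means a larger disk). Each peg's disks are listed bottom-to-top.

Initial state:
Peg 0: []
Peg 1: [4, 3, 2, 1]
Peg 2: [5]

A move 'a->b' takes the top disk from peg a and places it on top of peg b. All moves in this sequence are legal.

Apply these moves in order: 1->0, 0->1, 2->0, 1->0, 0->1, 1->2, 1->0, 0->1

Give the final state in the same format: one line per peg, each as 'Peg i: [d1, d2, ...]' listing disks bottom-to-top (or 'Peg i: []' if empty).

After move 1 (1->0):
Peg 0: [1]
Peg 1: [4, 3, 2]
Peg 2: [5]

After move 2 (0->1):
Peg 0: []
Peg 1: [4, 3, 2, 1]
Peg 2: [5]

After move 3 (2->0):
Peg 0: [5]
Peg 1: [4, 3, 2, 1]
Peg 2: []

After move 4 (1->0):
Peg 0: [5, 1]
Peg 1: [4, 3, 2]
Peg 2: []

After move 5 (0->1):
Peg 0: [5]
Peg 1: [4, 3, 2, 1]
Peg 2: []

After move 6 (1->2):
Peg 0: [5]
Peg 1: [4, 3, 2]
Peg 2: [1]

After move 7 (1->0):
Peg 0: [5, 2]
Peg 1: [4, 3]
Peg 2: [1]

After move 8 (0->1):
Peg 0: [5]
Peg 1: [4, 3, 2]
Peg 2: [1]

Answer: Peg 0: [5]
Peg 1: [4, 3, 2]
Peg 2: [1]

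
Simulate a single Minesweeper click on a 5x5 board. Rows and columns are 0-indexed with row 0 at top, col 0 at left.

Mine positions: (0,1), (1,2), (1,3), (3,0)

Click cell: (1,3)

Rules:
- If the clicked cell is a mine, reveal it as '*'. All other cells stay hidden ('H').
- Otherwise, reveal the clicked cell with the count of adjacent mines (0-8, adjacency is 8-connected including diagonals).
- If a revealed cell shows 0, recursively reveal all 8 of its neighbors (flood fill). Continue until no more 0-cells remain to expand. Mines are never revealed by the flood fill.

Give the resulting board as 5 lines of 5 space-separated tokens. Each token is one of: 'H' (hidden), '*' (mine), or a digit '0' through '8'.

H H H H H
H H H * H
H H H H H
H H H H H
H H H H H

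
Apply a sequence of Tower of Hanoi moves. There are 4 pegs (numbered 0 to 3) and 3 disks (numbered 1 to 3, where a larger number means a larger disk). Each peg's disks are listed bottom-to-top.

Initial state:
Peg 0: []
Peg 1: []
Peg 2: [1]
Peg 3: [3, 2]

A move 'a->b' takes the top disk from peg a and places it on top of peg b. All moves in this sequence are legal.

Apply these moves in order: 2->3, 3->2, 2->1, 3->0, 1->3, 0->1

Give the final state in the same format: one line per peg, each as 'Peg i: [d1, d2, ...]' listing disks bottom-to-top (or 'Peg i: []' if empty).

After move 1 (2->3):
Peg 0: []
Peg 1: []
Peg 2: []
Peg 3: [3, 2, 1]

After move 2 (3->2):
Peg 0: []
Peg 1: []
Peg 2: [1]
Peg 3: [3, 2]

After move 3 (2->1):
Peg 0: []
Peg 1: [1]
Peg 2: []
Peg 3: [3, 2]

After move 4 (3->0):
Peg 0: [2]
Peg 1: [1]
Peg 2: []
Peg 3: [3]

After move 5 (1->3):
Peg 0: [2]
Peg 1: []
Peg 2: []
Peg 3: [3, 1]

After move 6 (0->1):
Peg 0: []
Peg 1: [2]
Peg 2: []
Peg 3: [3, 1]

Answer: Peg 0: []
Peg 1: [2]
Peg 2: []
Peg 3: [3, 1]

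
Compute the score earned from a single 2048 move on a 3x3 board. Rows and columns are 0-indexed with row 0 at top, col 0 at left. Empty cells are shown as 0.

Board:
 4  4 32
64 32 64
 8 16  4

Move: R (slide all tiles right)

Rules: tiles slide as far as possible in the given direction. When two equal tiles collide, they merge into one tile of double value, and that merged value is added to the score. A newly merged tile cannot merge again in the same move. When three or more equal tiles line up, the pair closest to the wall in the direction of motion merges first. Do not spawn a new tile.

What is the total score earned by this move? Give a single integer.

Slide right:
row 0: [4, 4, 32] -> [0, 8, 32]  score +8 (running 8)
row 1: [64, 32, 64] -> [64, 32, 64]  score +0 (running 8)
row 2: [8, 16, 4] -> [8, 16, 4]  score +0 (running 8)
Board after move:
 0  8 32
64 32 64
 8 16  4

Answer: 8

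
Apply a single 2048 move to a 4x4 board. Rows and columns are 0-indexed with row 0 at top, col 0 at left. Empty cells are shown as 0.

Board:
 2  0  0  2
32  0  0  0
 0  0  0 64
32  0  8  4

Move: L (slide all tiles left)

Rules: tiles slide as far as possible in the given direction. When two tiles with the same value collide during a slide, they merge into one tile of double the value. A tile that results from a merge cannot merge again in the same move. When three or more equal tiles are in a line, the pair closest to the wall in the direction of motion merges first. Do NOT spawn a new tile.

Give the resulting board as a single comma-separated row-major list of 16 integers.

Slide left:
row 0: [2, 0, 0, 2] -> [4, 0, 0, 0]
row 1: [32, 0, 0, 0] -> [32, 0, 0, 0]
row 2: [0, 0, 0, 64] -> [64, 0, 0, 0]
row 3: [32, 0, 8, 4] -> [32, 8, 4, 0]

Answer: 4, 0, 0, 0, 32, 0, 0, 0, 64, 0, 0, 0, 32, 8, 4, 0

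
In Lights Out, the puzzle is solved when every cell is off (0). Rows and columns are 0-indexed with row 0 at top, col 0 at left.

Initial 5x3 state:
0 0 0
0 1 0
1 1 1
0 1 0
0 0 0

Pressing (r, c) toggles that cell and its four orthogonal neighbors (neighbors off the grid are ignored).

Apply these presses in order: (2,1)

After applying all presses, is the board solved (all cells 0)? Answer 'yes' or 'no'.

Answer: yes

Derivation:
After press 1 at (2,1):
0 0 0
0 0 0
0 0 0
0 0 0
0 0 0

Lights still on: 0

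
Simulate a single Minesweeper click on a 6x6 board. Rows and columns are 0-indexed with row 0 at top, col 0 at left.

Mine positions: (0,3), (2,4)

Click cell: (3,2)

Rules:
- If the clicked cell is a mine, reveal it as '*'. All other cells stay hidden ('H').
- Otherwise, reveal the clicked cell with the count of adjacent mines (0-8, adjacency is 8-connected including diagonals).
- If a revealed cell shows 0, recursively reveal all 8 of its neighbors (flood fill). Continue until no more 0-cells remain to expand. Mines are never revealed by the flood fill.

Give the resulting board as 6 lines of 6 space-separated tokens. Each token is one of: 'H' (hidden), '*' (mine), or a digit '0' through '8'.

0 0 1 H H H
0 0 1 2 H H
0 0 0 1 H H
0 0 0 1 1 1
0 0 0 0 0 0
0 0 0 0 0 0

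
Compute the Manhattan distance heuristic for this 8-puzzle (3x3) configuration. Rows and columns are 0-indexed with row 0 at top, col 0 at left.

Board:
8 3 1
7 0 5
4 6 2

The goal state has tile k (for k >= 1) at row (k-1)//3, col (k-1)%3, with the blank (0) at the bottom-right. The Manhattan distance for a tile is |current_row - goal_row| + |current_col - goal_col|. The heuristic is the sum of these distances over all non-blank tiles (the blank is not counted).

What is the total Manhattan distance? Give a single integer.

Tile 8: at (0,0), goal (2,1), distance |0-2|+|0-1| = 3
Tile 3: at (0,1), goal (0,2), distance |0-0|+|1-2| = 1
Tile 1: at (0,2), goal (0,0), distance |0-0|+|2-0| = 2
Tile 7: at (1,0), goal (2,0), distance |1-2|+|0-0| = 1
Tile 5: at (1,2), goal (1,1), distance |1-1|+|2-1| = 1
Tile 4: at (2,0), goal (1,0), distance |2-1|+|0-0| = 1
Tile 6: at (2,1), goal (1,2), distance |2-1|+|1-2| = 2
Tile 2: at (2,2), goal (0,1), distance |2-0|+|2-1| = 3
Sum: 3 + 1 + 2 + 1 + 1 + 1 + 2 + 3 = 14

Answer: 14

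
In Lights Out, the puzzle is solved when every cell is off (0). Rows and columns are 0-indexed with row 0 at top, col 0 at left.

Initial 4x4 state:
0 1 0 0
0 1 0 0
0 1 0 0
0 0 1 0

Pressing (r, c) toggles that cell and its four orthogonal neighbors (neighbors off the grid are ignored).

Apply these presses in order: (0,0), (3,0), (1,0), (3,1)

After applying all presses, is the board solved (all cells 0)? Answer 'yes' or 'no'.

Answer: yes

Derivation:
After press 1 at (0,0):
1 0 0 0
1 1 0 0
0 1 0 0
0 0 1 0

After press 2 at (3,0):
1 0 0 0
1 1 0 0
1 1 0 0
1 1 1 0

After press 3 at (1,0):
0 0 0 0
0 0 0 0
0 1 0 0
1 1 1 0

After press 4 at (3,1):
0 0 0 0
0 0 0 0
0 0 0 0
0 0 0 0

Lights still on: 0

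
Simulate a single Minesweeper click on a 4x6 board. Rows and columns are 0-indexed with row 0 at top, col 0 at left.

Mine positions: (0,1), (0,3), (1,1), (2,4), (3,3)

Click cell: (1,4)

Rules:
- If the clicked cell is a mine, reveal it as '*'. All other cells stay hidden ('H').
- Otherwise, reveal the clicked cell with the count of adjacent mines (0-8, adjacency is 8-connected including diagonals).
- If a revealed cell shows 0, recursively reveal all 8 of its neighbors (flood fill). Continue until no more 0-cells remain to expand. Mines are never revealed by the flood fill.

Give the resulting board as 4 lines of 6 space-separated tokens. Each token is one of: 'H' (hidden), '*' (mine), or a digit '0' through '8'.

H H H H H H
H H H H 2 H
H H H H H H
H H H H H H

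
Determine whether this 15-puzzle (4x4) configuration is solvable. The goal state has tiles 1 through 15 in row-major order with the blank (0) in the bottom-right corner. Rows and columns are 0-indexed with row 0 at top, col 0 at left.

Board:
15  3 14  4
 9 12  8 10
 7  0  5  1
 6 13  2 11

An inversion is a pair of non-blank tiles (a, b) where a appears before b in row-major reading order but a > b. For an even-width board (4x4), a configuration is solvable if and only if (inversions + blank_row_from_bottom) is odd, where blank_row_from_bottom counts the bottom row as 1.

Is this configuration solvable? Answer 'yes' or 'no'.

Inversions: 63
Blank is in row 2 (0-indexed from top), which is row 2 counting from the bottom (bottom = 1).
63 + 2 = 65, which is odd, so the puzzle is solvable.

Answer: yes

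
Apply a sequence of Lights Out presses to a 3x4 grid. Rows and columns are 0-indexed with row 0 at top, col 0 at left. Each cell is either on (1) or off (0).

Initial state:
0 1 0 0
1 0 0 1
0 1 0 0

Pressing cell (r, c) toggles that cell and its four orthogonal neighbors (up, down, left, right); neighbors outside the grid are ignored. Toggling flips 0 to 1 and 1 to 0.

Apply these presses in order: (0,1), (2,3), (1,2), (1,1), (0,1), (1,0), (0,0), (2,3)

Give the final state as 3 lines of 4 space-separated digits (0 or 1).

After press 1 at (0,1):
1 0 1 0
1 1 0 1
0 1 0 0

After press 2 at (2,3):
1 0 1 0
1 1 0 0
0 1 1 1

After press 3 at (1,2):
1 0 0 0
1 0 1 1
0 1 0 1

After press 4 at (1,1):
1 1 0 0
0 1 0 1
0 0 0 1

After press 5 at (0,1):
0 0 1 0
0 0 0 1
0 0 0 1

After press 6 at (1,0):
1 0 1 0
1 1 0 1
1 0 0 1

After press 7 at (0,0):
0 1 1 0
0 1 0 1
1 0 0 1

After press 8 at (2,3):
0 1 1 0
0 1 0 0
1 0 1 0

Answer: 0 1 1 0
0 1 0 0
1 0 1 0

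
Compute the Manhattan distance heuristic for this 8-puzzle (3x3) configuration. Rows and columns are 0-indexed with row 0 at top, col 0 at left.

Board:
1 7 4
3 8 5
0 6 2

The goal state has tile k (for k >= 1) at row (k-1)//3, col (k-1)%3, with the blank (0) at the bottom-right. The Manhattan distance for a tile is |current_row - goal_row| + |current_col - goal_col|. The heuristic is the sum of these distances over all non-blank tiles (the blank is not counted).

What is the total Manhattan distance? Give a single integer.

Answer: 16

Derivation:
Tile 1: at (0,0), goal (0,0), distance |0-0|+|0-0| = 0
Tile 7: at (0,1), goal (2,0), distance |0-2|+|1-0| = 3
Tile 4: at (0,2), goal (1,0), distance |0-1|+|2-0| = 3
Tile 3: at (1,0), goal (0,2), distance |1-0|+|0-2| = 3
Tile 8: at (1,1), goal (2,1), distance |1-2|+|1-1| = 1
Tile 5: at (1,2), goal (1,1), distance |1-1|+|2-1| = 1
Tile 6: at (2,1), goal (1,2), distance |2-1|+|1-2| = 2
Tile 2: at (2,2), goal (0,1), distance |2-0|+|2-1| = 3
Sum: 0 + 3 + 3 + 3 + 1 + 1 + 2 + 3 = 16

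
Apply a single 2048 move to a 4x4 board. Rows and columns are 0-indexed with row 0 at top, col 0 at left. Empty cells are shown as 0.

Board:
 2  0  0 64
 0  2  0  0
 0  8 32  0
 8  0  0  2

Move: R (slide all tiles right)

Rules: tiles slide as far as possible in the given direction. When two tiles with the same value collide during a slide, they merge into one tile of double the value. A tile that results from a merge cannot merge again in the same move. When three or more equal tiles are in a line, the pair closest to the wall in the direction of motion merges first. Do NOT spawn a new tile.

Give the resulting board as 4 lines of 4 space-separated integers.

Answer:  0  0  2 64
 0  0  0  2
 0  0  8 32
 0  0  8  2

Derivation:
Slide right:
row 0: [2, 0, 0, 64] -> [0, 0, 2, 64]
row 1: [0, 2, 0, 0] -> [0, 0, 0, 2]
row 2: [0, 8, 32, 0] -> [0, 0, 8, 32]
row 3: [8, 0, 0, 2] -> [0, 0, 8, 2]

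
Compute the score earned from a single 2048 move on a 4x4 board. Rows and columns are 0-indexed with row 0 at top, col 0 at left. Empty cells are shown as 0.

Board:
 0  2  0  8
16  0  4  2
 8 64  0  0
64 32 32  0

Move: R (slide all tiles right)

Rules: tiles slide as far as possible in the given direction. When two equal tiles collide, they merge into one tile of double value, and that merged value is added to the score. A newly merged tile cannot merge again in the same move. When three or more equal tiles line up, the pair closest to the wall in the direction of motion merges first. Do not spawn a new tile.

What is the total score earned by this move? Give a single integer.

Slide right:
row 0: [0, 2, 0, 8] -> [0, 0, 2, 8]  score +0 (running 0)
row 1: [16, 0, 4, 2] -> [0, 16, 4, 2]  score +0 (running 0)
row 2: [8, 64, 0, 0] -> [0, 0, 8, 64]  score +0 (running 0)
row 3: [64, 32, 32, 0] -> [0, 0, 64, 64]  score +64 (running 64)
Board after move:
 0  0  2  8
 0 16  4  2
 0  0  8 64
 0  0 64 64

Answer: 64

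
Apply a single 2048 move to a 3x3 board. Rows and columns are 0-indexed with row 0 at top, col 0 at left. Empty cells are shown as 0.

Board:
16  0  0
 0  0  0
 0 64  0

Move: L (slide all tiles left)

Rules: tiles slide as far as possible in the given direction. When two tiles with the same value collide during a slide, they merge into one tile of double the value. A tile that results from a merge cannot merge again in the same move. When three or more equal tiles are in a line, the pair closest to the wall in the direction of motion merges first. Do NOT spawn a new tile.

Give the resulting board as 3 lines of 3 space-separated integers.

Answer: 16  0  0
 0  0  0
64  0  0

Derivation:
Slide left:
row 0: [16, 0, 0] -> [16, 0, 0]
row 1: [0, 0, 0] -> [0, 0, 0]
row 2: [0, 64, 0] -> [64, 0, 0]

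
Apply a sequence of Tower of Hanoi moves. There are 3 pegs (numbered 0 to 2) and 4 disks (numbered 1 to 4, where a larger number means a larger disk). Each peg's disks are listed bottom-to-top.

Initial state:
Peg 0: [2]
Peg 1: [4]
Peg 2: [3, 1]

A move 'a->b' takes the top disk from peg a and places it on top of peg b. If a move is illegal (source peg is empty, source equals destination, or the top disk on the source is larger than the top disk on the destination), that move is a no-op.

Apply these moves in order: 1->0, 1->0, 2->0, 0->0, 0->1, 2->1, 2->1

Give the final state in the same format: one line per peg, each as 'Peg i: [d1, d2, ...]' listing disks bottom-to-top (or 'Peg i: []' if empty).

After move 1 (1->0):
Peg 0: [2]
Peg 1: [4]
Peg 2: [3, 1]

After move 2 (1->0):
Peg 0: [2]
Peg 1: [4]
Peg 2: [3, 1]

After move 3 (2->0):
Peg 0: [2, 1]
Peg 1: [4]
Peg 2: [3]

After move 4 (0->0):
Peg 0: [2, 1]
Peg 1: [4]
Peg 2: [3]

After move 5 (0->1):
Peg 0: [2]
Peg 1: [4, 1]
Peg 2: [3]

After move 6 (2->1):
Peg 0: [2]
Peg 1: [4, 1]
Peg 2: [3]

After move 7 (2->1):
Peg 0: [2]
Peg 1: [4, 1]
Peg 2: [3]

Answer: Peg 0: [2]
Peg 1: [4, 1]
Peg 2: [3]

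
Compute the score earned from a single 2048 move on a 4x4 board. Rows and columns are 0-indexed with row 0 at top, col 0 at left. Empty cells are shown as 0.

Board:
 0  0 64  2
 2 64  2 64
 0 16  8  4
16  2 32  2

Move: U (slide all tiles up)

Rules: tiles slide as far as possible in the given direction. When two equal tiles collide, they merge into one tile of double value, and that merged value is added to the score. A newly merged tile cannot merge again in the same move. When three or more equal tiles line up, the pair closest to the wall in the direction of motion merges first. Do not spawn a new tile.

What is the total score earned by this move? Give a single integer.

Slide up:
col 0: [0, 2, 0, 16] -> [2, 16, 0, 0]  score +0 (running 0)
col 1: [0, 64, 16, 2] -> [64, 16, 2, 0]  score +0 (running 0)
col 2: [64, 2, 8, 32] -> [64, 2, 8, 32]  score +0 (running 0)
col 3: [2, 64, 4, 2] -> [2, 64, 4, 2]  score +0 (running 0)
Board after move:
 2 64 64  2
16 16  2 64
 0  2  8  4
 0  0 32  2

Answer: 0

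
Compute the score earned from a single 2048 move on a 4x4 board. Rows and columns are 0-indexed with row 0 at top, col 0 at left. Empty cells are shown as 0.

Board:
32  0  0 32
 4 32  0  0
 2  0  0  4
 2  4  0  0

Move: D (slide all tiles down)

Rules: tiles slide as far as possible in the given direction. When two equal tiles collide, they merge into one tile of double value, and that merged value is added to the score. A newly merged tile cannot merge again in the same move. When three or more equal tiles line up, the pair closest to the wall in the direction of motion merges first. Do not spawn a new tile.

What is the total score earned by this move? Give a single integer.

Answer: 4

Derivation:
Slide down:
col 0: [32, 4, 2, 2] -> [0, 32, 4, 4]  score +4 (running 4)
col 1: [0, 32, 0, 4] -> [0, 0, 32, 4]  score +0 (running 4)
col 2: [0, 0, 0, 0] -> [0, 0, 0, 0]  score +0 (running 4)
col 3: [32, 0, 4, 0] -> [0, 0, 32, 4]  score +0 (running 4)
Board after move:
 0  0  0  0
32  0  0  0
 4 32  0 32
 4  4  0  4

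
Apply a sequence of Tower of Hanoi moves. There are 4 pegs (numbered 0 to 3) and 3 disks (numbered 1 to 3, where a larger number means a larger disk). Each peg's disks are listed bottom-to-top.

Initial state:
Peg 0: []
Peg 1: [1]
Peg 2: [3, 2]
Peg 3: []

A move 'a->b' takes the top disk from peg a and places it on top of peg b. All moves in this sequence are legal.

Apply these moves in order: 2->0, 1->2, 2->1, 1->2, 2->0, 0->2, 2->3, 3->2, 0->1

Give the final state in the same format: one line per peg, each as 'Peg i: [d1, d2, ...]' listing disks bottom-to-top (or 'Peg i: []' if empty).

Answer: Peg 0: []
Peg 1: [2]
Peg 2: [3, 1]
Peg 3: []

Derivation:
After move 1 (2->0):
Peg 0: [2]
Peg 1: [1]
Peg 2: [3]
Peg 3: []

After move 2 (1->2):
Peg 0: [2]
Peg 1: []
Peg 2: [3, 1]
Peg 3: []

After move 3 (2->1):
Peg 0: [2]
Peg 1: [1]
Peg 2: [3]
Peg 3: []

After move 4 (1->2):
Peg 0: [2]
Peg 1: []
Peg 2: [3, 1]
Peg 3: []

After move 5 (2->0):
Peg 0: [2, 1]
Peg 1: []
Peg 2: [3]
Peg 3: []

After move 6 (0->2):
Peg 0: [2]
Peg 1: []
Peg 2: [3, 1]
Peg 3: []

After move 7 (2->3):
Peg 0: [2]
Peg 1: []
Peg 2: [3]
Peg 3: [1]

After move 8 (3->2):
Peg 0: [2]
Peg 1: []
Peg 2: [3, 1]
Peg 3: []

After move 9 (0->1):
Peg 0: []
Peg 1: [2]
Peg 2: [3, 1]
Peg 3: []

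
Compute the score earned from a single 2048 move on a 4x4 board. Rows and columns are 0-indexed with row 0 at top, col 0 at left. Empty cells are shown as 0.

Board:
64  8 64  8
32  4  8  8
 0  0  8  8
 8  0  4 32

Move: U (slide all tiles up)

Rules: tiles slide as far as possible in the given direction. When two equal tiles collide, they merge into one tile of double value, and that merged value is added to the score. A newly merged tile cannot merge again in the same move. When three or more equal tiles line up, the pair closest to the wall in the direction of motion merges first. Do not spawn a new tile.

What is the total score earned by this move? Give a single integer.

Slide up:
col 0: [64, 32, 0, 8] -> [64, 32, 8, 0]  score +0 (running 0)
col 1: [8, 4, 0, 0] -> [8, 4, 0, 0]  score +0 (running 0)
col 2: [64, 8, 8, 4] -> [64, 16, 4, 0]  score +16 (running 16)
col 3: [8, 8, 8, 32] -> [16, 8, 32, 0]  score +16 (running 32)
Board after move:
64  8 64 16
32  4 16  8
 8  0  4 32
 0  0  0  0

Answer: 32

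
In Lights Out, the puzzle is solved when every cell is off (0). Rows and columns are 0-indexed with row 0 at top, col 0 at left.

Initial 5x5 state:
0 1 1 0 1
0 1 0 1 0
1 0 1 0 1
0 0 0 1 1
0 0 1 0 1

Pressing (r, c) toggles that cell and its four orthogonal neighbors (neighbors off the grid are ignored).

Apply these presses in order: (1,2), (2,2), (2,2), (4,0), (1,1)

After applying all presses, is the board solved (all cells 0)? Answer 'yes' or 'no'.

After press 1 at (1,2):
0 1 0 0 1
0 0 1 0 0
1 0 0 0 1
0 0 0 1 1
0 0 1 0 1

After press 2 at (2,2):
0 1 0 0 1
0 0 0 0 0
1 1 1 1 1
0 0 1 1 1
0 0 1 0 1

After press 3 at (2,2):
0 1 0 0 1
0 0 1 0 0
1 0 0 0 1
0 0 0 1 1
0 0 1 0 1

After press 4 at (4,0):
0 1 0 0 1
0 0 1 0 0
1 0 0 0 1
1 0 0 1 1
1 1 1 0 1

After press 5 at (1,1):
0 0 0 0 1
1 1 0 0 0
1 1 0 0 1
1 0 0 1 1
1 1 1 0 1

Lights still on: 13

Answer: no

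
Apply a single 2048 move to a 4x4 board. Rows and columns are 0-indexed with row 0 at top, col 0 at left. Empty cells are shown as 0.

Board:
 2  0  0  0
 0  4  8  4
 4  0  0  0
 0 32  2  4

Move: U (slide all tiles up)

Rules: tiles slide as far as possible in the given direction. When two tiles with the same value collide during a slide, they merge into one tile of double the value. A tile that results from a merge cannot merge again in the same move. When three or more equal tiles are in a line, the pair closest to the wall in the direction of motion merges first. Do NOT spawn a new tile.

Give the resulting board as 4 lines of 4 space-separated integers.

Answer:  2  4  8  8
 4 32  2  0
 0  0  0  0
 0  0  0  0

Derivation:
Slide up:
col 0: [2, 0, 4, 0] -> [2, 4, 0, 0]
col 1: [0, 4, 0, 32] -> [4, 32, 0, 0]
col 2: [0, 8, 0, 2] -> [8, 2, 0, 0]
col 3: [0, 4, 0, 4] -> [8, 0, 0, 0]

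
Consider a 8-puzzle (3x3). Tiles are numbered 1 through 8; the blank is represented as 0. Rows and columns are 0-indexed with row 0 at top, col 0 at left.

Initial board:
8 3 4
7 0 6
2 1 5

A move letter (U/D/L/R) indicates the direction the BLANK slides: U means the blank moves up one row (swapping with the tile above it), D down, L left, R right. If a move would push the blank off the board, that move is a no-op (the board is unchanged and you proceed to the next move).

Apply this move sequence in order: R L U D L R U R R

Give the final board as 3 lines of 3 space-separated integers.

After move 1 (R):
8 3 4
7 6 0
2 1 5

After move 2 (L):
8 3 4
7 0 6
2 1 5

After move 3 (U):
8 0 4
7 3 6
2 1 5

After move 4 (D):
8 3 4
7 0 6
2 1 5

After move 5 (L):
8 3 4
0 7 6
2 1 5

After move 6 (R):
8 3 4
7 0 6
2 1 5

After move 7 (U):
8 0 4
7 3 6
2 1 5

After move 8 (R):
8 4 0
7 3 6
2 1 5

After move 9 (R):
8 4 0
7 3 6
2 1 5

Answer: 8 4 0
7 3 6
2 1 5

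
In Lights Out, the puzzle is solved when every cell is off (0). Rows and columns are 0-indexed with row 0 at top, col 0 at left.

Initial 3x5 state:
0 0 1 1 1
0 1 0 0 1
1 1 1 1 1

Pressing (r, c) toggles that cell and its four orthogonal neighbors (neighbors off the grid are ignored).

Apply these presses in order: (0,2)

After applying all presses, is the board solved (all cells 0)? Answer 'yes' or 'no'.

Answer: no

Derivation:
After press 1 at (0,2):
0 1 0 0 1
0 1 1 0 1
1 1 1 1 1

Lights still on: 10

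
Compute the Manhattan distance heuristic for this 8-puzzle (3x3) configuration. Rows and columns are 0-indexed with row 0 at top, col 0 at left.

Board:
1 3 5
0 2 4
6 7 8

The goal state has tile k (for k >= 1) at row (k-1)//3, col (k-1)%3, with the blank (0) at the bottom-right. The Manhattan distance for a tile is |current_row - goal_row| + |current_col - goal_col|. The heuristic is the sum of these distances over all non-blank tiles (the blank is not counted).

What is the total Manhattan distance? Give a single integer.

Tile 1: (0,0)->(0,0) = 0
Tile 3: (0,1)->(0,2) = 1
Tile 5: (0,2)->(1,1) = 2
Tile 2: (1,1)->(0,1) = 1
Tile 4: (1,2)->(1,0) = 2
Tile 6: (2,0)->(1,2) = 3
Tile 7: (2,1)->(2,0) = 1
Tile 8: (2,2)->(2,1) = 1
Sum: 0 + 1 + 2 + 1 + 2 + 3 + 1 + 1 = 11

Answer: 11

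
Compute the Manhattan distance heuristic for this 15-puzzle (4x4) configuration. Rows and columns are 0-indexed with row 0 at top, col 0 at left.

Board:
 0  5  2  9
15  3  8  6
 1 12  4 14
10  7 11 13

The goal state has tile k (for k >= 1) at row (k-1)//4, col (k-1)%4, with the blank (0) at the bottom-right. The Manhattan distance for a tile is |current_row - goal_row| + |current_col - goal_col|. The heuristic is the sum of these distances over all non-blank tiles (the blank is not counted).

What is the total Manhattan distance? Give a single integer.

Tile 5: at (0,1), goal (1,0), distance |0-1|+|1-0| = 2
Tile 2: at (0,2), goal (0,1), distance |0-0|+|2-1| = 1
Tile 9: at (0,3), goal (2,0), distance |0-2|+|3-0| = 5
Tile 15: at (1,0), goal (3,2), distance |1-3|+|0-2| = 4
Tile 3: at (1,1), goal (0,2), distance |1-0|+|1-2| = 2
Tile 8: at (1,2), goal (1,3), distance |1-1|+|2-3| = 1
Tile 6: at (1,3), goal (1,1), distance |1-1|+|3-1| = 2
Tile 1: at (2,0), goal (0,0), distance |2-0|+|0-0| = 2
Tile 12: at (2,1), goal (2,3), distance |2-2|+|1-3| = 2
Tile 4: at (2,2), goal (0,3), distance |2-0|+|2-3| = 3
Tile 14: at (2,3), goal (3,1), distance |2-3|+|3-1| = 3
Tile 10: at (3,0), goal (2,1), distance |3-2|+|0-1| = 2
Tile 7: at (3,1), goal (1,2), distance |3-1|+|1-2| = 3
Tile 11: at (3,2), goal (2,2), distance |3-2|+|2-2| = 1
Tile 13: at (3,3), goal (3,0), distance |3-3|+|3-0| = 3
Sum: 2 + 1 + 5 + 4 + 2 + 1 + 2 + 2 + 2 + 3 + 3 + 2 + 3 + 1 + 3 = 36

Answer: 36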